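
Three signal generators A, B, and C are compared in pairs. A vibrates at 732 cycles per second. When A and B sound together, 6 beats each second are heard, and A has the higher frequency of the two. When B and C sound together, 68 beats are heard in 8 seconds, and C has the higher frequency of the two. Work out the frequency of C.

734.5 Hz

B is below A, so f_B = 732 − 6 = 726 Hz.
B–C: Beat frequency = 68/8 = 8.5 Hz.
C is above B, so f_C = 726 + 8.5 = 734.5 Hz.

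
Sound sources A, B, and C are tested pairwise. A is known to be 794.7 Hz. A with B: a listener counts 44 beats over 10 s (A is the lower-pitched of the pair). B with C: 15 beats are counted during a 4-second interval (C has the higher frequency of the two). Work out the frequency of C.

A–B: Beat frequency = 44/10 = 4.4 Hz.
B is above A, so f_B = 794.7 + 4.4 = 799.1 Hz.
B–C: Beat frequency = 15/4 = 3.75 Hz.
C is above B, so f_C = 799.1 + 3.75 = 802.85 Hz.

802.85 Hz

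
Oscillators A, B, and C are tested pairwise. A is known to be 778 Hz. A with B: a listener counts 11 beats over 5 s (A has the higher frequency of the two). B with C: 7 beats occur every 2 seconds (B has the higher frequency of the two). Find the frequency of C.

A–B: Beat frequency = 11/5 = 2.2 Hz.
B is below A, so f_B = 778 − 2.2 = 775.8 Hz.
B–C: Beat frequency = 7/2 = 3.5 Hz.
C is below B, so f_C = 775.8 − 3.5 = 772.3 Hz.

772.3 Hz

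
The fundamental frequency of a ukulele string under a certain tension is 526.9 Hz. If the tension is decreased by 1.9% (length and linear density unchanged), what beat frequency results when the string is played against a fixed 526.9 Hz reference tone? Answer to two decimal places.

5.03 Hz

For a string, f ∝ √T, so the new frequency is 526.9·√0.981 = 521.8704 Hz.
f_beat = |521.8704 − 526.9| = 5.03 Hz.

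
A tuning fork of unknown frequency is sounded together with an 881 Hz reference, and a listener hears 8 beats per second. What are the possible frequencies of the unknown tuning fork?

873 Hz or 889 Hz

|f − 881| = 8, so f = 881 ± 8.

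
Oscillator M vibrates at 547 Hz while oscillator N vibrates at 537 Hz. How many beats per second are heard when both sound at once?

Beats arise from superposition of two nearby frequencies; the beat rate is |f₁ − f₂|.
|547 − 537| = 10 Hz.

10 Hz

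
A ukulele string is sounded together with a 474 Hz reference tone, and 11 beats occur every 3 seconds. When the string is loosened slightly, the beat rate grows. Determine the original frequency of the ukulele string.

470.3333 Hz

Beat frequency = 11/3 = 3.6667 Hz.
|f − 474| = 3.6667, so the ukulele string was at either 470.3333 Hz or 477.6667 Hz.
Reducing tension lowers a string's frequency; the adjustment lowers the ukulele string's frequency.
The beat rate rose, so the adjustment moved the ukulele string further from 474 Hz — it was already below the reference.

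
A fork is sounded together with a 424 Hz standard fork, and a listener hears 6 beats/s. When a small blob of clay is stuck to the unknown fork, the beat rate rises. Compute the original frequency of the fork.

418 Hz

|f − 424| = 6, so the fork was at either 418 Hz or 430 Hz.
Adding mass to a fork lowers its frequency; the adjustment lowers the fork's frequency.
The beat rate rose, so the adjustment moved the fork further from 424 Hz — it was already below the reference.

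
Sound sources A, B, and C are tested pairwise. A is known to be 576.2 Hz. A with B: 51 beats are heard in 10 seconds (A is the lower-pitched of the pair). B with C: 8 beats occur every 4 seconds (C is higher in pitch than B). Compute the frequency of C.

583.3 Hz

A–B: Beat frequency = 51/10 = 5.1 Hz.
B is above A, so f_B = 576.2 + 5.1 = 581.3 Hz.
B–C: Beat frequency = 8/4 = 2 Hz.
C is above B, so f_C = 581.3 + 2 = 583.3 Hz.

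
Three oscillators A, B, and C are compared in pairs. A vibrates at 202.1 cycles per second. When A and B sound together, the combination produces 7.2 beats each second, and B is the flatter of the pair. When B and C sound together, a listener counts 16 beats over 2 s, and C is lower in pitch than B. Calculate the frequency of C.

B is below A, so f_B = 202.1 − 7.2 = 194.9 Hz.
B–C: Beat frequency = 16/2 = 8 Hz.
C is below B, so f_C = 194.9 − 8 = 186.9 Hz.

186.9 Hz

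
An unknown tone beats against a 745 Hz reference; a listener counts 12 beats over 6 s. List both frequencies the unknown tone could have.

Beat frequency = 12/6 = 2 Hz.
|f − 745| = 2, so f = 745 ± 2.

743 Hz or 747 Hz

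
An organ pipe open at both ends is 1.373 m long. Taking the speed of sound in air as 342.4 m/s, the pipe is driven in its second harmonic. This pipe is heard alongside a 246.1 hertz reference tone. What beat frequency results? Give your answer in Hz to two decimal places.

3.28 Hz

Open pipe: f_n = n·v/(2L) = 2·342.4/(2·1.373) = 249.3809 Hz.
f_beat = |249.3809 − 246.1| = 3.28 Hz.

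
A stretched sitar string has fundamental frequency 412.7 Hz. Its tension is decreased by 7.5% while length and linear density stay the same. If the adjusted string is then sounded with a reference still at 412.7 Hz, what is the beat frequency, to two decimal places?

15.78 Hz

For a string, f ∝ √T, so the new frequency is 412.7·√0.925 = 396.9222 Hz.
f_beat = |396.9222 − 412.7| = 15.78 Hz.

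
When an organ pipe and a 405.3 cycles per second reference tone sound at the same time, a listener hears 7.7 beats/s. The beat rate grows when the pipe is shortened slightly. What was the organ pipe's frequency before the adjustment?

413 Hz

|f − 405.3| = 7.7, so the organ pipe was at either 397.6 Hz or 413 Hz.
A shorter pipe has a higher fundamental; the adjustment raises the organ pipe's frequency.
The beat rate rose, so the adjustment moved the organ pipe further from 405.3 Hz — it was already above the reference.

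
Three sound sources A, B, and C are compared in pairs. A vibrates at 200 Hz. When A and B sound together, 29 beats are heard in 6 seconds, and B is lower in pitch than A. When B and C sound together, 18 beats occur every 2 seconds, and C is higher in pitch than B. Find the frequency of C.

204.1667 Hz

A–B: Beat frequency = 29/6 = 4.8333 Hz.
B is below A, so f_B = 200 − 4.8333 = 195.1667 Hz.
B–C: Beat frequency = 18/2 = 9 Hz.
C is above B, so f_C = 195.1667 + 9 = 204.1667 Hz.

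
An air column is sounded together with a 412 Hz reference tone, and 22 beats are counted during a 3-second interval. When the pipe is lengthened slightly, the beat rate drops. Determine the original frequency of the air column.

419.3333 Hz

Beat frequency = 22/3 = 7.3333 Hz.
|f − 412| = 7.3333, so the air column was at either 404.6667 Hz or 419.3333 Hz.
A longer pipe has a lower fundamental; the adjustment lowers the air column's frequency.
The beat rate fell, so the adjustment moved the air column toward 412 Hz — it must have started above the reference.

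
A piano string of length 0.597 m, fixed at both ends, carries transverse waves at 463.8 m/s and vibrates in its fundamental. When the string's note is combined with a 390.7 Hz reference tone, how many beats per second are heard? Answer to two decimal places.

2.26 Hz

For a string fixed at both ends, f_n = n·v/(2L) = 1·463.8/(2·0.597) = 388.4422 Hz.
f_beat = |388.4422 − 390.7| = 2.26 Hz.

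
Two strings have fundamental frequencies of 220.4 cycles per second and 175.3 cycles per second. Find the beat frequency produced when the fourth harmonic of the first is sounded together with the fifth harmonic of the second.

Fourth harmonic of the first: 4·220.4 = 881.6 Hz.
Fifth harmonic of the second: 5·175.3 = 876.5 Hz.
f_beat = |881.6 − 876.5| = 5.1 Hz.

5.1 Hz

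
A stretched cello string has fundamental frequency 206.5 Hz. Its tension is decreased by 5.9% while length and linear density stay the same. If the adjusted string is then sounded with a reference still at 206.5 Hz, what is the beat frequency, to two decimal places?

6.18 Hz

For a string, f ∝ √T, so the new frequency is 206.5·√0.941 = 200.3156 Hz.
f_beat = |200.3156 − 206.5| = 6.18 Hz.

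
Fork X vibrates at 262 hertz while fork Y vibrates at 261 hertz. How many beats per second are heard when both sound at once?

Beats arise from superposition of two nearby frequencies; the beat rate is |f₁ − f₂|.
|262 − 261| = 1 Hz.

1 Hz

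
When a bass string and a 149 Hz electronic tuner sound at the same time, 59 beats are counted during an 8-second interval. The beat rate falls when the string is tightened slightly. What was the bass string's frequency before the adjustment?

Beat frequency = 59/8 = 7.375 Hz.
|f − 149| = 7.375, so the bass string was at either 141.625 Hz or 156.375 Hz.
Increasing tension raises a string's frequency; the adjustment raises the bass string's frequency.
The beat rate fell, so the adjustment moved the bass string toward 149 Hz — it must have started below the reference.

141.625 Hz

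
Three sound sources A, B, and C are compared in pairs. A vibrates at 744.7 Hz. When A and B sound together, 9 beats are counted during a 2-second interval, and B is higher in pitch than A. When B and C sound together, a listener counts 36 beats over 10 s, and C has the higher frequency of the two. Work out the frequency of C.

752.8 Hz

A–B: Beat frequency = 9/2 = 4.5 Hz.
B is above A, so f_B = 744.7 + 4.5 = 749.2 Hz.
B–C: Beat frequency = 36/10 = 3.6 Hz.
C is above B, so f_C = 749.2 + 3.6 = 752.8 Hz.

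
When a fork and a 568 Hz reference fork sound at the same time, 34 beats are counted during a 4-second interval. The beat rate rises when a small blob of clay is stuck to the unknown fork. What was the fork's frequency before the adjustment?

Beat frequency = 34/4 = 8.5 Hz.
|f − 568| = 8.5, so the fork was at either 559.5 Hz or 576.5 Hz.
Adding mass to a fork lowers its frequency; the adjustment lowers the fork's frequency.
The beat rate rose, so the adjustment moved the fork further from 568 Hz — it was already below the reference.

559.5 Hz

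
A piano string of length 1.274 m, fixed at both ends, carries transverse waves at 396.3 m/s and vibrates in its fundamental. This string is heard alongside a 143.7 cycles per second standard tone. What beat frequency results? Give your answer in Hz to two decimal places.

For a string fixed at both ends, f_n = n·v/(2L) = 1·396.3/(2·1.274) = 155.5338 Hz.
f_beat = |155.5338 − 143.7| = 11.83 Hz.

11.83 Hz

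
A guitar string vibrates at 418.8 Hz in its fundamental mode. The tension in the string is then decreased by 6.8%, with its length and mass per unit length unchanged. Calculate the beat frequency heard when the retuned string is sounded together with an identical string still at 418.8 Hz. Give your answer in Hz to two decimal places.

14.49 Hz

For a string, f ∝ √T, so the new frequency is 418.8·√0.932 = 404.3101 Hz.
f_beat = |404.3101 − 418.8| = 14.49 Hz.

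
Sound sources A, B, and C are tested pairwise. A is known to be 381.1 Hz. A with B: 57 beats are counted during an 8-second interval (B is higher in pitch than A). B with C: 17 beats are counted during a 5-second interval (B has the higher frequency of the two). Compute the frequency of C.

A–B: Beat frequency = 57/8 = 7.125 Hz.
B is above A, so f_B = 381.1 + 7.125 = 388.225 Hz.
B–C: Beat frequency = 17/5 = 3.4 Hz.
C is below B, so f_C = 388.225 − 3.4 = 384.825 Hz.

384.825 Hz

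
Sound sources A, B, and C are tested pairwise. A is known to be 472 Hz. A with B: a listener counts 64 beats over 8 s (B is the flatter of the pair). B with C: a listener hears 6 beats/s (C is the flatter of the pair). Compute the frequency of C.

A–B: Beat frequency = 64/8 = 8 Hz.
B is below A, so f_B = 472 − 8 = 464 Hz.
C is below B, so f_C = 464 − 6 = 458 Hz.

458 Hz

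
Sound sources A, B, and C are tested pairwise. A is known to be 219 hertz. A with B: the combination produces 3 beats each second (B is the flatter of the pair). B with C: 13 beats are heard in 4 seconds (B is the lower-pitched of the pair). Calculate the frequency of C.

B is below A, so f_B = 219 − 3 = 216 Hz.
B–C: Beat frequency = 13/4 = 3.25 Hz.
C is above B, so f_C = 216 + 3.25 = 219.25 Hz.

219.25 Hz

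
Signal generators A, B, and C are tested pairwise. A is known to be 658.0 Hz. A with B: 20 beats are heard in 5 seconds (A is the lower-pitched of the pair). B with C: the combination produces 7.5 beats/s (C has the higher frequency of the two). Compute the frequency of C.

669.5 Hz

A–B: Beat frequency = 20/5 = 4 Hz.
B is above A, so f_B = 658.0 + 4 = 662 Hz.
C is above B, so f_C = 662 + 7.5 = 669.5 Hz.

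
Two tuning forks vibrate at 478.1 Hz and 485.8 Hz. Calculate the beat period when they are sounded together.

f_beat = |478.1 − 485.8| = 7.7 Hz.
Beat period T = 1 / f_beat = 1 / 7.7 s.

0.130 s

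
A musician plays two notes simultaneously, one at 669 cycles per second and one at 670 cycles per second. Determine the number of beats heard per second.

Beats arise from superposition of two nearby frequencies; the beat rate is |f₁ − f₂|.
|669 − 670| = 1 Hz.

1 Hz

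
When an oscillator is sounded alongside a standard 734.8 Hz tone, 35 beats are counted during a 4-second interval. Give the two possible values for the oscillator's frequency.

Beat frequency = 35/4 = 8.75 Hz.
|f − 734.8| = 8.75, so f = 734.8 ± 8.75.

726.05 Hz or 743.55 Hz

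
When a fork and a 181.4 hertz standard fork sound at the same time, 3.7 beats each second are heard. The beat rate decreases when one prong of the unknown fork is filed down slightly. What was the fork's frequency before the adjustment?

|f − 181.4| = 3.7, so the fork was at either 177.7 Hz or 185.1 Hz.
Filing a prong removes mass and raises the fork's frequency; the adjustment raises the fork's frequency.
The beat rate fell, so the adjustment moved the fork toward 181.4 Hz — it must have started below the reference.

177.7 Hz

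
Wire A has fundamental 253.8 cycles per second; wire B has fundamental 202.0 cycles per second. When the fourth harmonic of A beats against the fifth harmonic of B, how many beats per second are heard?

5.2 Hz

Fourth harmonic of the first: 4·253.8 = 1015.2 Hz.
Fifth harmonic of the second: 5·202.0 = 1010.0 Hz.
f_beat = |1015.2 − 1010.0| = 5.2 Hz.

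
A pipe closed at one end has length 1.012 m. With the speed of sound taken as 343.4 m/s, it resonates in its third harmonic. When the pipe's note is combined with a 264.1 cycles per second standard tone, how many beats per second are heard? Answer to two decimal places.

Closed pipe (odd harmonics): f_n = n·v/(4L) = 3·343.4/(4·1.012) = 254.4960 Hz.
f_beat = |254.4960 − 264.1| = 9.60 Hz.

9.60 Hz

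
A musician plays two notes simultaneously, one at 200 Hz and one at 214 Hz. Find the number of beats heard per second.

14 Hz

The beat frequency equals the magnitude of the frequency difference.
|200 − 214| = 14 Hz.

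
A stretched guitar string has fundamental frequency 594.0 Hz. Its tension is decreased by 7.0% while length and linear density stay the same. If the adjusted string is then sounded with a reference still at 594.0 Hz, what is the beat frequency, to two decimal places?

21.17 Hz

For a string, f ∝ √T, so the new frequency is 594.0·√0.930 = 572.8329 Hz.
f_beat = |572.8329 − 594.0| = 21.17 Hz.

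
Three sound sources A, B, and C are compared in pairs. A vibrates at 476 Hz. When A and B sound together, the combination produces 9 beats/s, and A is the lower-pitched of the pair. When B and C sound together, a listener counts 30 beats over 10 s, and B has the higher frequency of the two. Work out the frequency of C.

482 Hz

B is above A, so f_B = 476 + 9 = 485 Hz.
B–C: Beat frequency = 30/10 = 3 Hz.
C is below B, so f_C = 485 − 3 = 482 Hz.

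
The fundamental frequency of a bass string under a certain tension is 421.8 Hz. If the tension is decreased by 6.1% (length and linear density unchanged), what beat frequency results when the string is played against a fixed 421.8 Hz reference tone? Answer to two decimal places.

For a string, f ∝ √T, so the new frequency is 421.8·√0.939 = 408.7327 Hz.
f_beat = |408.7327 − 421.8| = 13.07 Hz.

13.07 Hz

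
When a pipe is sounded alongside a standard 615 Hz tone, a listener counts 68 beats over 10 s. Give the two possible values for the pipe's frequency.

608.2 Hz or 621.8 Hz

Beat frequency = 68/10 = 6.8 Hz.
|f − 615| = 6.8, so f = 615 ± 6.8.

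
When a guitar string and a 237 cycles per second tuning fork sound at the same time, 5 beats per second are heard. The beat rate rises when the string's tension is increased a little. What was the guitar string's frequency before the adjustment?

242 Hz

|f − 237| = 5, so the guitar string was at either 232 Hz or 242 Hz.
Higher tension means higher frequency; the adjustment raises the guitar string's frequency.
The beat rate rose, so the adjustment moved the guitar string further from 237 Hz — it was already above the reference.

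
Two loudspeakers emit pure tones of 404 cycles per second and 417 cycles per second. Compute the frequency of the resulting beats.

13 Hz

The beat frequency equals the magnitude of the frequency difference.
|404 − 417| = 13 Hz.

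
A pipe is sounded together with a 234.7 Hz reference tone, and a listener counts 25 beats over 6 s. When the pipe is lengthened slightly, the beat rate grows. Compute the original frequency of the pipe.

230.5333 Hz

Beat frequency = 25/6 = 4.1667 Hz.
|f − 234.7| = 4.1667, so the pipe was at either 230.5333 Hz or 238.8667 Hz.
A longer pipe has a lower fundamental; the adjustment lowers the pipe's frequency.
The beat rate rose, so the adjustment moved the pipe further from 234.7 Hz — it was already below the reference.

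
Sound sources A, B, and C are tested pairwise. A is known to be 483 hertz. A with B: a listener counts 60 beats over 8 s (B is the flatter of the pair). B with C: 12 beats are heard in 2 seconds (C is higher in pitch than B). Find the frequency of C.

481.5 Hz

A–B: Beat frequency = 60/8 = 7.5 Hz.
B is below A, so f_B = 483 − 7.5 = 475.5 Hz.
B–C: Beat frequency = 12/2 = 6 Hz.
C is above B, so f_C = 475.5 + 6 = 481.5 Hz.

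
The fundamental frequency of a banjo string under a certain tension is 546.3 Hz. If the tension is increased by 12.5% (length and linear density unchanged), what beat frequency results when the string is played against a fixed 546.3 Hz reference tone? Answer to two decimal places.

33.14 Hz

For a string, f ∝ √T, so the new frequency is 546.3·√1.125 = 579.4387 Hz.
f_beat = |579.4387 − 546.3| = 33.14 Hz.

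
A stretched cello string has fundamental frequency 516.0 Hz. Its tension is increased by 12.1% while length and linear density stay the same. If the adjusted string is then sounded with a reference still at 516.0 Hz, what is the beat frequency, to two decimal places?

30.33 Hz

For a string, f ∝ √T, so the new frequency is 516.0·√1.121 = 546.3268 Hz.
f_beat = |546.3268 − 516.0| = 30.33 Hz.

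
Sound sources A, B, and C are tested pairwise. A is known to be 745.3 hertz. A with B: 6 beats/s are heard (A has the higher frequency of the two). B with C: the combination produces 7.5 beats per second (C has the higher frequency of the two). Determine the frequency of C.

746.8 Hz

B is below A, so f_B = 745.3 − 6 = 739.3 Hz.
C is above B, so f_C = 739.3 + 7.5 = 746.8 Hz.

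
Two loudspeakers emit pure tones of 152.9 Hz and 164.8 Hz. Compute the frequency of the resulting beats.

Beats arise from superposition of two nearby frequencies; the beat rate is |f₁ − f₂|.
|152.9 − 164.8| = 11.9 Hz.

11.9 Hz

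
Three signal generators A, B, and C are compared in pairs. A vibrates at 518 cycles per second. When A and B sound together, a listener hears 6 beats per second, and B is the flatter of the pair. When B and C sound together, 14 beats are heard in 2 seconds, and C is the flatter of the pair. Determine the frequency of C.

B is below A, so f_B = 518 − 6 = 512 Hz.
B–C: Beat frequency = 14/2 = 7 Hz.
C is below B, so f_C = 512 − 7 = 505 Hz.

505 Hz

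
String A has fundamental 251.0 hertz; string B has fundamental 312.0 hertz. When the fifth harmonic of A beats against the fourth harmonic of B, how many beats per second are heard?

Fifth harmonic of the first: 5·251.0 = 1255.0 Hz.
Fourth harmonic of the second: 4·312.0 = 1248.0 Hz.
f_beat = |1255.0 − 1248.0| = 7.0 Hz.

7.0 Hz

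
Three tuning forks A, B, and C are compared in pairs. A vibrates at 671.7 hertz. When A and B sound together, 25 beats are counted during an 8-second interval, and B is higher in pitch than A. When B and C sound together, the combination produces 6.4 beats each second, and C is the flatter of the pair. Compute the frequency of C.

668.425 Hz

A–B: Beat frequency = 25/8 = 3.125 Hz.
B is above A, so f_B = 671.7 + 3.125 = 674.825 Hz.
C is below B, so f_C = 674.825 − 6.4 = 668.425 Hz.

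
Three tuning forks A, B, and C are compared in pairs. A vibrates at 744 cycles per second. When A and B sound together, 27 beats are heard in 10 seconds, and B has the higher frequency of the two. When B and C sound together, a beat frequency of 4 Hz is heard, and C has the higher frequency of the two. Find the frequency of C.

A–B: Beat frequency = 27/10 = 2.7 Hz.
B is above A, so f_B = 744 + 2.7 = 746.7 Hz.
C is above B, so f_C = 746.7 + 4 = 750.7 Hz.

750.7 Hz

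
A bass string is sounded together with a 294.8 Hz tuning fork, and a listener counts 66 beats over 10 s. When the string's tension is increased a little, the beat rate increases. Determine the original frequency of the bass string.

Beat frequency = 66/10 = 6.6 Hz.
|f − 294.8| = 6.6, so the bass string was at either 288.2 Hz or 301.4 Hz.
Higher tension means higher frequency; the adjustment raises the bass string's frequency.
The beat rate rose, so the adjustment moved the bass string further from 294.8 Hz — it was already above the reference.

301.4 Hz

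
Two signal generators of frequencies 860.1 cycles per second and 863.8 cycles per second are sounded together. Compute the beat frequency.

Beats arise from superposition of two nearby frequencies; the beat rate is |f₁ − f₂|.
|860.1 − 863.8| = 3.7 Hz.

3.7 Hz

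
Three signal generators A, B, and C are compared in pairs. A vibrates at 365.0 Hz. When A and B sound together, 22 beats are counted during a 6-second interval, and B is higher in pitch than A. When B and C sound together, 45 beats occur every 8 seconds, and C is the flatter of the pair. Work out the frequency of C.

A–B: Beat frequency = 22/6 = 3.6667 Hz.
B is above A, so f_B = 365.0 + 3.6667 = 368.6667 Hz.
B–C: Beat frequency = 45/8 = 5.625 Hz.
C is below B, so f_C = 368.6667 − 5.625 = 363.0417 Hz.

363.0417 Hz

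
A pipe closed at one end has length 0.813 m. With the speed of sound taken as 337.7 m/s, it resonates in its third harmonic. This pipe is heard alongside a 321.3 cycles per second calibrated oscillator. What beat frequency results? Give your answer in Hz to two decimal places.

Closed pipe (odd harmonics): f_n = n·v/(4L) = 3·337.7/(4·0.813) = 311.5314 Hz.
f_beat = |311.5314 − 321.3| = 9.77 Hz.

9.77 Hz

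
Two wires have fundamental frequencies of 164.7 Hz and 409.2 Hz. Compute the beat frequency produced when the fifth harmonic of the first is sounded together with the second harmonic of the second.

5.1 Hz

Fifth harmonic of the first: 5·164.7 = 823.5 Hz.
Second harmonic of the second: 2·409.2 = 818.4 Hz.
f_beat = |823.5 − 818.4| = 5.1 Hz.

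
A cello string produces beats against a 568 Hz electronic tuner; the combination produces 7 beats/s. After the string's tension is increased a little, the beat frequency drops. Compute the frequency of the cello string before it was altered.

561 Hz

|f − 568| = 7, so the cello string was at either 561 Hz or 575 Hz.
Higher tension means higher frequency; the adjustment raises the cello string's frequency.
The beat rate fell, so the adjustment moved the cello string toward 568 Hz — it must have started below the reference.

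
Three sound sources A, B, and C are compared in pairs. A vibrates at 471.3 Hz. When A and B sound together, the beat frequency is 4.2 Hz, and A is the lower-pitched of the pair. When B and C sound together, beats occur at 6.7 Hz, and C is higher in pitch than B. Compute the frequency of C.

B is above A, so f_B = 471.3 + 4.2 = 475.5 Hz.
C is above B, so f_C = 475.5 + 6.7 = 482.2 Hz.

482.2 Hz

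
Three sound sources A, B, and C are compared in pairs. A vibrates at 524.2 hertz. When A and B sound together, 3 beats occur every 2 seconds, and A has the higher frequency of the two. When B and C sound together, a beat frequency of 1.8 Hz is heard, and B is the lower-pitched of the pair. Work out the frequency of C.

A–B: Beat frequency = 3/2 = 1.5 Hz.
B is below A, so f_B = 524.2 − 1.5 = 522.7 Hz.
C is above B, so f_C = 522.7 + 1.8 = 524.5 Hz.

524.5 Hz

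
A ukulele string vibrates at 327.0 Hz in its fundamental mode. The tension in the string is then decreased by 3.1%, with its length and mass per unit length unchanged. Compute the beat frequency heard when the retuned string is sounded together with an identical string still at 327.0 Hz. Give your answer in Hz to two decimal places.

For a string, f ∝ √T, so the new frequency is 327.0·√0.969 = 321.8916 Hz.
f_beat = |321.8916 − 327.0| = 5.11 Hz.

5.11 Hz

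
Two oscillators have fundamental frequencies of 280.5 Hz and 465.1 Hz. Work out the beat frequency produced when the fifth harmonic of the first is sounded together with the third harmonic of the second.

Fifth harmonic of the first: 5·280.5 = 1402.5 Hz.
Third harmonic of the second: 3·465.1 = 1395.3 Hz.
f_beat = |1402.5 − 1395.3| = 7.2 Hz.

7.2 Hz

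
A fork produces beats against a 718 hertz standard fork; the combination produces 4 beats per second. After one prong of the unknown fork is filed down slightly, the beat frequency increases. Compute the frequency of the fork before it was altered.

722 Hz

|f − 718| = 4, so the fork was at either 714 Hz or 722 Hz.
Filing a prong removes mass and raises the fork's frequency; the adjustment raises the fork's frequency.
The beat rate rose, so the adjustment moved the fork further from 718 Hz — it was already above the reference.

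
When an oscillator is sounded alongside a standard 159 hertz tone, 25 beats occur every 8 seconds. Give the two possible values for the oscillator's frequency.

155.875 Hz or 162.125 Hz

Beat frequency = 25/8 = 3.125 Hz.
|f − 159| = 3.125, so f = 159 ± 3.125.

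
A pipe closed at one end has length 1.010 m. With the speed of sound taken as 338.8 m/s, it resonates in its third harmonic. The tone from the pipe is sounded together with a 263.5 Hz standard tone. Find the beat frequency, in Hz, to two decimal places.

11.92 Hz

Closed pipe (odd harmonics): f_n = n·v/(4L) = 3·338.8/(4·1.010) = 251.5842 Hz.
f_beat = |251.5842 − 263.5| = 11.92 Hz.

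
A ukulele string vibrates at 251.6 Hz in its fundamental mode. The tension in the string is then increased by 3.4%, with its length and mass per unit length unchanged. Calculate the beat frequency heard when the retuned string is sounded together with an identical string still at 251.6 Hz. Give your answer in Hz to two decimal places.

For a string, f ∝ √T, so the new frequency is 251.6·√1.034 = 255.8414 Hz.
f_beat = |255.8414 − 251.6| = 4.24 Hz.

4.24 Hz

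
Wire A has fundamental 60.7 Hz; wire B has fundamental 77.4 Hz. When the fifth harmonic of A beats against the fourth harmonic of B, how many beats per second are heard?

Fifth harmonic of the first: 5·60.7 = 303.5 Hz.
Fourth harmonic of the second: 4·77.4 = 309.6 Hz.
f_beat = |303.5 − 309.6| = 6.1 Hz.

6.1 Hz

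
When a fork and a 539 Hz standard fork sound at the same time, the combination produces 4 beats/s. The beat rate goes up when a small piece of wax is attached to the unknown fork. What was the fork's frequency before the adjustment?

535 Hz

|f − 539| = 4, so the fork was at either 535 Hz or 543 Hz.
Loading a fork with wax lowers its frequency; the adjustment lowers the fork's frequency.
The beat rate rose, so the adjustment moved the fork further from 539 Hz — it was already below the reference.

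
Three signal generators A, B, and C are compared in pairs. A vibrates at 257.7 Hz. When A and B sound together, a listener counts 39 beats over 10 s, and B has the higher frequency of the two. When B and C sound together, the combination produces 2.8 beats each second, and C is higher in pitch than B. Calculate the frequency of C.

A–B: Beat frequency = 39/10 = 3.9 Hz.
B is above A, so f_B = 257.7 + 3.9 = 261.6 Hz.
C is above B, so f_C = 261.6 + 2.8 = 264.4 Hz.

264.4 Hz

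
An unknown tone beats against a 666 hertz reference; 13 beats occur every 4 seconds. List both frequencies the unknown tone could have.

662.75 Hz or 669.25 Hz

Beat frequency = 13/4 = 3.25 Hz.
|f − 666| = 3.25, so f = 666 ± 3.25.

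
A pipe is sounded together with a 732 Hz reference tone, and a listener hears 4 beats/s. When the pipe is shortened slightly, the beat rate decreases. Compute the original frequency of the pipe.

728 Hz

|f − 732| = 4, so the pipe was at either 728 Hz or 736 Hz.
A shorter pipe has a higher fundamental; the adjustment raises the pipe's frequency.
The beat rate fell, so the adjustment moved the pipe toward 732 Hz — it must have started below the reference.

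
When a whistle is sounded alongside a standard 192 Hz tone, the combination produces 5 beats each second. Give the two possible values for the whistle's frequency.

187 Hz or 197 Hz

|f − 192| = 5, so f = 192 ± 5.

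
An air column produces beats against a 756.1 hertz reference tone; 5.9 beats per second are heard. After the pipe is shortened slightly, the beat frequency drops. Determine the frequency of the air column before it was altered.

750.2 Hz

|f − 756.1| = 5.9, so the air column was at either 750.2 Hz or 762 Hz.
A shorter pipe has a higher fundamental; the adjustment raises the air column's frequency.
The beat rate fell, so the adjustment moved the air column toward 756.1 Hz — it must have started below the reference.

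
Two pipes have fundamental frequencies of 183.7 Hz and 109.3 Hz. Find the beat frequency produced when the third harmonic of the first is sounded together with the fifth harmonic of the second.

Third harmonic of the first: 3·183.7 = 551.1 Hz.
Fifth harmonic of the second: 5·109.3 = 546.5 Hz.
f_beat = |551.1 − 546.5| = 4.6 Hz.

4.6 Hz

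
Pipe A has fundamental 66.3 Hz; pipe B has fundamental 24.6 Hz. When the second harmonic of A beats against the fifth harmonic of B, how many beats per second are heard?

9.6 Hz

Second harmonic of the first: 2·66.3 = 132.6 Hz.
Fifth harmonic of the second: 5·24.6 = 123.0 Hz.
f_beat = |132.6 − 123.0| = 9.6 Hz.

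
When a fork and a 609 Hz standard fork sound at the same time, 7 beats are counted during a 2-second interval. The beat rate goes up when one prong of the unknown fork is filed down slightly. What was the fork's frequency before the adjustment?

612.5 Hz

Beat frequency = 7/2 = 3.5 Hz.
|f − 609| = 3.5, so the fork was at either 605.5 Hz or 612.5 Hz.
Filing a prong removes mass and raises the fork's frequency; the adjustment raises the fork's frequency.
The beat rate rose, so the adjustment moved the fork further from 609 Hz — it was already above the reference.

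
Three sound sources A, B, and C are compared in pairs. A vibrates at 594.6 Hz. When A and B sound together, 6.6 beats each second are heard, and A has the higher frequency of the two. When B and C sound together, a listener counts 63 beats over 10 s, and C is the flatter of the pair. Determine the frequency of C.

581.7 Hz

B is below A, so f_B = 594.6 − 6.6 = 588 Hz.
B–C: Beat frequency = 63/10 = 6.3 Hz.
C is below B, so f_C = 588 − 6.3 = 581.7 Hz.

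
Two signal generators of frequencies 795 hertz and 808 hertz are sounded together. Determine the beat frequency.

f_beat = |f₁ − f₂|.
|795 − 808| = 13 Hz.

13 Hz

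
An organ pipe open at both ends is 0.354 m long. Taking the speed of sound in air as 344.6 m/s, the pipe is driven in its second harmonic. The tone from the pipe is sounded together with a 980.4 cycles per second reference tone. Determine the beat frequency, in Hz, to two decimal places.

6.95 Hz

Open pipe: f_n = n·v/(2L) = 2·344.6/(2·0.354) = 973.4463 Hz.
f_beat = |973.4463 − 980.4| = 6.95 Hz.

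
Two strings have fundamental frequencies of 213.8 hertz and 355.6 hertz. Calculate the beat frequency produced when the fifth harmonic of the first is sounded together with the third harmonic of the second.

2.2 Hz

Fifth harmonic of the first: 5·213.8 = 1069.0 Hz.
Third harmonic of the second: 3·355.6 = 1066.8 Hz.
f_beat = |1069.0 − 1066.8| = 2.2 Hz.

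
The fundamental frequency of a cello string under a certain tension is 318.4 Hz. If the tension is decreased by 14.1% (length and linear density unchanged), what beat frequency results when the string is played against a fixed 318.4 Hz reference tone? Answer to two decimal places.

For a string, f ∝ √T, so the new frequency is 318.4·√0.859 = 295.1003 Hz.
f_beat = |295.1003 − 318.4| = 23.30 Hz.

23.30 Hz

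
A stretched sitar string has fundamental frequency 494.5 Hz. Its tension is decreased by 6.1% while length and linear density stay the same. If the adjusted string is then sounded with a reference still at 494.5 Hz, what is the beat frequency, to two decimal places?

For a string, f ∝ √T, so the new frequency is 494.5·√0.939 = 479.1805 Hz.
f_beat = |479.1805 − 494.5| = 15.32 Hz.

15.32 Hz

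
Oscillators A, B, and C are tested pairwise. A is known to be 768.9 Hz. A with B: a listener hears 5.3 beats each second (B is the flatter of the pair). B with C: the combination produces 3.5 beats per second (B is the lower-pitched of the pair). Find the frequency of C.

767.1 Hz

B is below A, so f_B = 768.9 − 5.3 = 763.6 Hz.
C is above B, so f_C = 763.6 + 3.5 = 767.1 Hz.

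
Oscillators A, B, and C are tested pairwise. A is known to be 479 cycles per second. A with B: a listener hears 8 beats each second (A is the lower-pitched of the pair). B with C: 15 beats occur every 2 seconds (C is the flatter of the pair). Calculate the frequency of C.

B is above A, so f_B = 479 + 8 = 487 Hz.
B–C: Beat frequency = 15/2 = 7.5 Hz.
C is below B, so f_C = 487 − 7.5 = 479.5 Hz.

479.5 Hz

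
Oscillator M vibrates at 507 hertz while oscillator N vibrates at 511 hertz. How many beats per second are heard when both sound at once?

Beats arise from superposition of two nearby frequencies; the beat rate is |f₁ − f₂|.
|507 − 511| = 4 Hz.

4 Hz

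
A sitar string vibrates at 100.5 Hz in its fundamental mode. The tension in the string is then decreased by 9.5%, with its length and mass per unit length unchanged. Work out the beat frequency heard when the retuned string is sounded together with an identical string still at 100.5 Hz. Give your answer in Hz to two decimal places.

For a string, f ∝ √T, so the new frequency is 100.5·√0.905 = 95.6071 Hz.
f_beat = |95.6071 − 100.5| = 4.89 Hz.

4.89 Hz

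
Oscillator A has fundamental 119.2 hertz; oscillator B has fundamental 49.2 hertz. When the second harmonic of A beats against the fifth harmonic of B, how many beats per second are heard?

7.6 Hz

Second harmonic of the first: 2·119.2 = 238.4 Hz.
Fifth harmonic of the second: 5·49.2 = 246.0 Hz.
f_beat = |238.4 − 246.0| = 7.6 Hz.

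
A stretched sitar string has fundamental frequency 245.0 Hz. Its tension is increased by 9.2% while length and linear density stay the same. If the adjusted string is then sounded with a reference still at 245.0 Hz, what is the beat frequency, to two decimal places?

11.02 Hz

For a string, f ∝ √T, so the new frequency is 245.0·√1.092 = 256.0221 Hz.
f_beat = |256.0221 − 245.0| = 11.02 Hz.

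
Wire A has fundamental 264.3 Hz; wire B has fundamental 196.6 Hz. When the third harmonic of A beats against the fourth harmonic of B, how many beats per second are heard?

6.5 Hz

Third harmonic of the first: 3·264.3 = 792.9 Hz.
Fourth harmonic of the second: 4·196.6 = 786.4 Hz.
f_beat = |792.9 − 786.4| = 6.5 Hz.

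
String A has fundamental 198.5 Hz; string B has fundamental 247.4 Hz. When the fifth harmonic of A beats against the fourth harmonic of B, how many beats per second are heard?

Fifth harmonic of the first: 5·198.5 = 992.5 Hz.
Fourth harmonic of the second: 4·247.4 = 989.6 Hz.
f_beat = |992.5 − 989.6| = 2.9 Hz.

2.9 Hz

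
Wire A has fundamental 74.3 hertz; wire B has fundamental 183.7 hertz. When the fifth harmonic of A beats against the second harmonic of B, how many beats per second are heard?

4.1 Hz

Fifth harmonic of the first: 5·74.3 = 371.5 Hz.
Second harmonic of the second: 2·183.7 = 367.4 Hz.
f_beat = |371.5 − 367.4| = 4.1 Hz.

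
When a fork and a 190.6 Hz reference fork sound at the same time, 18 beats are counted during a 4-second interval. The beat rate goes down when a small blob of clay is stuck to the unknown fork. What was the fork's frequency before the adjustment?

Beat frequency = 18/4 = 4.5 Hz.
|f − 190.6| = 4.5, so the fork was at either 186.1 Hz or 195.1 Hz.
Adding mass to a fork lowers its frequency; the adjustment lowers the fork's frequency.
The beat rate fell, so the adjustment moved the fork toward 190.6 Hz — it must have started above the reference.

195.1 Hz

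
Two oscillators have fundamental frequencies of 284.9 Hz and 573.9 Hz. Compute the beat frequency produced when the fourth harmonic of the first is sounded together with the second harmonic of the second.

Fourth harmonic of the first: 4·284.9 = 1139.6 Hz.
Second harmonic of the second: 2·573.9 = 1147.8 Hz.
f_beat = |1139.6 − 1147.8| = 8.2 Hz.

8.2 Hz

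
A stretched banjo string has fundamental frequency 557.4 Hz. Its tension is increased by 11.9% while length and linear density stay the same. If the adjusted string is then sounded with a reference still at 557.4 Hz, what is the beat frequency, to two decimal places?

32.23 Hz

For a string, f ∝ √T, so the new frequency is 557.4·√1.119 = 589.6333 Hz.
f_beat = |589.6333 − 557.4| = 32.23 Hz.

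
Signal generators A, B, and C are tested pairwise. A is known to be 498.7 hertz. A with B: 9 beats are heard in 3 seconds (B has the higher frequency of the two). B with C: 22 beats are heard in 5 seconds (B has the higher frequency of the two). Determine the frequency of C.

497.3 Hz

A–B: Beat frequency = 9/3 = 3 Hz.
B is above A, so f_B = 498.7 + 3 = 501.7 Hz.
B–C: Beat frequency = 22/5 = 4.4 Hz.
C is below B, so f_C = 501.7 − 4.4 = 497.3 Hz.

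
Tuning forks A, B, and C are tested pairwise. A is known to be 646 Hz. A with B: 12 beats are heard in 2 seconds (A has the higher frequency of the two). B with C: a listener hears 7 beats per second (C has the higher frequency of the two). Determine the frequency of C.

A–B: Beat frequency = 12/2 = 6 Hz.
B is below A, so f_B = 646 − 6 = 640 Hz.
C is above B, so f_C = 640 + 7 = 647 Hz.

647 Hz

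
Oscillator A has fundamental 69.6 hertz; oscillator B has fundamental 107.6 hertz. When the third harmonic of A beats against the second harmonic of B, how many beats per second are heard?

Third harmonic of the first: 3·69.6 = 208.8 Hz.
Second harmonic of the second: 2·107.6 = 215.2 Hz.
f_beat = |208.8 − 215.2| = 6.4 Hz.

6.4 Hz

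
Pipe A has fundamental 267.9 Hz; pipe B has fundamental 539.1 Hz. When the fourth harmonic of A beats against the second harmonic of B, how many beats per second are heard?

6.6 Hz

Fourth harmonic of the first: 4·267.9 = 1071.6 Hz.
Second harmonic of the second: 2·539.1 = 1078.2 Hz.
f_beat = |1071.6 − 1078.2| = 6.6 Hz.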